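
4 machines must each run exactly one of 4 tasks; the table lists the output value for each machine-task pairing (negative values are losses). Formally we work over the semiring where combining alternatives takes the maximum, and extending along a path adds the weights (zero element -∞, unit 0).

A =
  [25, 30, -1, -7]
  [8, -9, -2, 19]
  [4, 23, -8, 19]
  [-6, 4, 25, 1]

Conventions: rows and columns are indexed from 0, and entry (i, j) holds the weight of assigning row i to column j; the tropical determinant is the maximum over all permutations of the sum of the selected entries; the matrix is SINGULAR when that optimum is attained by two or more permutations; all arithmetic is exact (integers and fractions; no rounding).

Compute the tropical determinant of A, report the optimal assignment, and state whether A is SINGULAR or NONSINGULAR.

σ = (0, 1, 2, 3): 25 + (-9) + (-8) + 1 = 9
σ = (0, 1, 3, 2): 25 + (-9) + 19 + 25 = 60
σ = (0, 2, 1, 3): 25 + (-2) + 23 + 1 = 47
σ = (0, 2, 3, 1): 25 + (-2) + 19 + 4 = 46
σ = (0, 3, 1, 2): 25 + 19 + 23 + 25 = 92
σ = (0, 3, 2, 1): 25 + 19 + (-8) + 4 = 40
σ = (1, 0, 2, 3): 30 + 8 + (-8) + 1 = 31
σ = (1, 0, 3, 2): 30 + 8 + 19 + 25 = 82
σ = (1, 2, 0, 3): 30 + (-2) + 4 + 1 = 33
σ = (1, 2, 3, 0): 30 + (-2) + 19 + (-6) = 41
σ = (1, 3, 0, 2): 30 + 19 + 4 + 25 = 78
σ = (1, 3, 2, 0): 30 + 19 + (-8) + (-6) = 35
σ = (2, 0, 1, 3): (-1) + 8 + 23 + 1 = 31
σ = (2, 0, 3, 1): (-1) + 8 + 19 + 4 = 30
σ = (2, 1, 0, 3): (-1) + (-9) + 4 + 1 = -5
σ = (2, 1, 3, 0): (-1) + (-9) + 19 + (-6) = 3
σ = (2, 3, 0, 1): (-1) + 19 + 4 + 4 = 26
σ = (2, 3, 1, 0): (-1) + 19 + 23 + (-6) = 35
σ = (3, 0, 1, 2): (-7) + 8 + 23 + 25 = 49
σ = (3, 0, 2, 1): (-7) + 8 + (-8) + 4 = -3
σ = (3, 1, 0, 2): (-7) + (-9) + 4 + 25 = 13
σ = (3, 1, 2, 0): (-7) + (-9) + (-8) + (-6) = -30
σ = (3, 2, 0, 1): (-7) + (-2) + 4 + 4 = -1
σ = (3, 2, 1, 0): (-7) + (-2) + 23 + (-6) = 8
Optimal value attained by: σ = (0, 3, 1, 2).
Answer: det⊕(A) = 92; verdict: NONSINGULAR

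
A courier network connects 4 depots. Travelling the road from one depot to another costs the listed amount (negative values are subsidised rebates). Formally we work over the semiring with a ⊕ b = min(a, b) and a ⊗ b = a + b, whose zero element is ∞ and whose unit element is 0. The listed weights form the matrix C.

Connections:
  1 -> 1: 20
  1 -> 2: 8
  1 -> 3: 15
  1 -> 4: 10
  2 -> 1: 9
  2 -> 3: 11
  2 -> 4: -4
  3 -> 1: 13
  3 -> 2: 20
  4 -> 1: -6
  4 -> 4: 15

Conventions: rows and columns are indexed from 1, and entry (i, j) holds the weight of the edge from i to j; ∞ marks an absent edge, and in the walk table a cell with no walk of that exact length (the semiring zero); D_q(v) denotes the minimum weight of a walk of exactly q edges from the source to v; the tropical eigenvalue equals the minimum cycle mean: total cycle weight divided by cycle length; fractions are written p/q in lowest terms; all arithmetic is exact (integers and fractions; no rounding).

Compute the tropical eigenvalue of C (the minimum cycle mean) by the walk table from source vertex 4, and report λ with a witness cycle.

q=0: [∞, ∞, ∞, 0]
q=1: [-6, ∞, ∞, 15]
q=2: [9, 2, 9, 4]
q=3: [-2, 17, 13, -2]
q=4: [-8, 6, 13, 8]
Optimal cycle mean attained by: cycle 1->2->4->1, total 8 + (-4) + (-6), length 3.
Answer: λ = -2/3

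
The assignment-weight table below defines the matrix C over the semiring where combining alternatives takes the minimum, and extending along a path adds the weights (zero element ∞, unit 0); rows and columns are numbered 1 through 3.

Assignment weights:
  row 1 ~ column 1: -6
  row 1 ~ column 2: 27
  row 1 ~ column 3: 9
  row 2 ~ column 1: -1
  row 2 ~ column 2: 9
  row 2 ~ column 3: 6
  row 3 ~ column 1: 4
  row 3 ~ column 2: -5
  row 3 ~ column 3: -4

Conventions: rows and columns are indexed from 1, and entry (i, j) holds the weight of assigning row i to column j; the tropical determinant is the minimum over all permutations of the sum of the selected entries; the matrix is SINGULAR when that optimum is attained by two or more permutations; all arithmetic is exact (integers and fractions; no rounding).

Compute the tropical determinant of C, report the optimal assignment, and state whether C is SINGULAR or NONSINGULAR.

σ = (1, 2, 3): (-6) + 9 + (-4) = -1
σ = (1, 3, 2): (-6) + 6 + (-5) = -5
σ = (2, 1, 3): 27 + (-1) + (-4) = 22
σ = (2, 3, 1): 27 + 6 + 4 = 37
σ = (3, 1, 2): 9 + (-1) + (-5) = 3
σ = (3, 2, 1): 9 + 9 + 4 = 22
Optimal value attained by: σ = (1, 3, 2).
Answer: det⊕(C) = -5; verdict: NONSINGULAR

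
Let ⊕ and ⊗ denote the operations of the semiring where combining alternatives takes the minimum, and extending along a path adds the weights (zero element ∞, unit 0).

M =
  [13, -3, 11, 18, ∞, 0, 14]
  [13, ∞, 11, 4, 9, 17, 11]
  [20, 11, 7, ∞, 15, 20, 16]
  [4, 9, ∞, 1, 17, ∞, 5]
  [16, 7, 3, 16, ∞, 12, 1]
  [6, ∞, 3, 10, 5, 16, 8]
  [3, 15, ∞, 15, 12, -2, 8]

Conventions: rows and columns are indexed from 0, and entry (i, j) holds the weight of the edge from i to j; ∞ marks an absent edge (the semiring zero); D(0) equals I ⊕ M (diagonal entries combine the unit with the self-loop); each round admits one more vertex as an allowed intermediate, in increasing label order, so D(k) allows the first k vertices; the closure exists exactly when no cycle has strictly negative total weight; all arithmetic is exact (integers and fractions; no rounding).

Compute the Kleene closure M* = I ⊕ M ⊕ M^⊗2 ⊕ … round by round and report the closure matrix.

D(0):
  [0, -3, 11, 18, ∞, 0, 14]
  [13, 0, 11, 4, 9, 17, 11]
  [20, 11, 0, ∞, 15, 20, 16]
  [4, 9, ∞, 0, 17, ∞, 5]
  [16, 7, 3, 16, 0, 12, 1]
  [6, ∞, 3, 10, 5, 0, 8]
  [3, 15, ∞, 15, 12, -2, 0]
D(1):
  [0, -3, 11, 18, ∞, 0, 14]
  [13, 0, 11, 4, 9, 13, 11]
  [20, 11, 0, 38, 15, 20, 16]
  [4, 1, 15, 0, 17, 4, 5]
  [16, 7, 3, 16, 0, 12, 1]
  [6, 3, 3, 10, 5, 0, 8]
  [3, 0, 14, 15, 12, -2, 0]
D(2):
  [0, -3, 8, 1, 6, 0, 8]
  [13, 0, 11, 4, 9, 13, 11]
  [20, 11, 0, 15, 15, 20, 16]
  [4, 1, 12, 0, 10, 4, 5]
  [16, 7, 3, 11, 0, 12, 1]
  [6, 3, 3, 7, 5, 0, 8]
  [3, 0, 11, 4, 9, -2, 0]
D(3):
  [0, -3, 8, 1, 6, 0, 8]
  [13, 0, 11, 4, 9, 13, 11]
  [20, 11, 0, 15, 15, 20, 16]
  [4, 1, 12, 0, 10, 4, 5]
  [16, 7, 3, 11, 0, 12, 1]
  [6, 3, 3, 7, 5, 0, 8]
  [3, 0, 11, 4, 9, -2, 0]
D(4):
  [0, -3, 8, 1, 6, 0, 6]
  [8, 0, 11, 4, 9, 8, 9]
  [19, 11, 0, 15, 15, 19, 16]
  [4, 1, 12, 0, 10, 4, 5]
  [15, 7, 3, 11, 0, 12, 1]
  [6, 3, 3, 7, 5, 0, 8]
  [3, 0, 11, 4, 9, -2, 0]
D(5):
  [0, -3, 8, 1, 6, 0, 6]
  [8, 0, 11, 4, 9, 8, 9]
  [19, 11, 0, 15, 15, 19, 16]
  [4, 1, 12, 0, 10, 4, 5]
  [15, 7, 3, 11, 0, 12, 1]
  [6, 3, 3, 7, 5, 0, 6]
  [3, 0, 11, 4, 9, -2, 0]
D(6):
  [0, -3, 3, 1, 5, 0, 6]
  [8, 0, 11, 4, 9, 8, 9]
  [19, 11, 0, 15, 15, 19, 16]
  [4, 1, 7, 0, 9, 4, 5]
  [15, 7, 3, 11, 0, 12, 1]
  [6, 3, 3, 7, 5, 0, 6]
  [3, 0, 1, 4, 3, -2, 0]
D(7):
  [0, -3, 3, 1, 5, 0, 6]
  [8, 0, 10, 4, 9, 7, 9]
  [19, 11, 0, 15, 15, 14, 16]
  [4, 1, 6, 0, 8, 3, 5]
  [4, 1, 2, 5, 0, -1, 1]
  [6, 3, 3, 7, 5, 0, 6]
  [3, 0, 1, 4, 3, -2, 0]
Answer: M* = [[0, -3, 3, 1, 5, 0, 6], [8, 0, 10, 4, 9, 7, 9], [19, 11, 0, 15, 15, 14, 16], [4, 1, 6, 0, 8, 3, 5], [4, 1, 2, 5, 0, -1, 1], [6, 3, 3, 7, 5, 0, 6], [3, 0, 1, 4, 3, -2, 0]]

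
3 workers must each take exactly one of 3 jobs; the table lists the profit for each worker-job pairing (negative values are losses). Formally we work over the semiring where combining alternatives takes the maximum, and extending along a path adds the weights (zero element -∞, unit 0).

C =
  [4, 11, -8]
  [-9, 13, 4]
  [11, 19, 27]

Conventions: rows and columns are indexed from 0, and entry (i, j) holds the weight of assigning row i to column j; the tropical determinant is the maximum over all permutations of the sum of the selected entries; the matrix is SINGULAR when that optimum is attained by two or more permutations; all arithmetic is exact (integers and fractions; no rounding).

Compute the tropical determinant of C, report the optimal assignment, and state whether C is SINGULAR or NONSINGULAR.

σ = (0, 1, 2): 4 + 13 + 27 = 44
σ = (0, 2, 1): 4 + 4 + 19 = 27
σ = (1, 0, 2): 11 + (-9) + 27 = 29
σ = (1, 2, 0): 11 + 4 + 11 = 26
σ = (2, 0, 1): (-8) + (-9) + 19 = 2
σ = (2, 1, 0): (-8) + 13 + 11 = 16
Optimal value attained by: σ = (0, 1, 2).
Answer: det⊕(C) = 44; verdict: NONSINGULAR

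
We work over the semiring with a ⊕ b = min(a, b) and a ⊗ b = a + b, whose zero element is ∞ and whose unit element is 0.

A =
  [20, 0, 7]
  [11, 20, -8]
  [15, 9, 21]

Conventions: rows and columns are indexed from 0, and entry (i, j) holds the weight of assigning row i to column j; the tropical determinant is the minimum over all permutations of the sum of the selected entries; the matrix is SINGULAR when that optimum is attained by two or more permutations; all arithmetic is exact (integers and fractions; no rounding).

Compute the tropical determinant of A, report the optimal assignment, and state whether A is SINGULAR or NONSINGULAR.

σ = (0, 1, 2): 20 + 20 + 21 = 61
σ = (0, 2, 1): 20 + (-8) + 9 = 21
σ = (1, 0, 2): 0 + 11 + 21 = 32
σ = (1, 2, 0): 0 + (-8) + 15 = 7
σ = (2, 0, 1): 7 + 11 + 9 = 27
σ = (2, 1, 0): 7 + 20 + 15 = 42
Optimal value attained by: σ = (1, 2, 0).
Answer: det⊕(A) = 7; verdict: NONSINGULAR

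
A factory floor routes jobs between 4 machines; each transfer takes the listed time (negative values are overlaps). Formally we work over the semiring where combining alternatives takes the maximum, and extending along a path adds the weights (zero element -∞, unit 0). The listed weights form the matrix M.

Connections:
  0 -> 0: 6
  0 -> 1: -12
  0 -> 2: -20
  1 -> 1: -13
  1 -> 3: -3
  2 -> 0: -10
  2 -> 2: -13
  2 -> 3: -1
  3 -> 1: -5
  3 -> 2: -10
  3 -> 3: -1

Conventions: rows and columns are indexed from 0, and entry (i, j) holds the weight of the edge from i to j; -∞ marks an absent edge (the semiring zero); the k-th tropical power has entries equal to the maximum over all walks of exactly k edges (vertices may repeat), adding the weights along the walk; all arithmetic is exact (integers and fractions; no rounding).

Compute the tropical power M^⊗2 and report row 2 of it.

M^⊗2:
  [12, -6, -14, -15]
  [-∞, -8, -13, -4]
  [-4, -6, -11, -2]
  [-20, -6, -11, -2]
Answer: row 2 of M^⊗2 = [-4, -6, -11, -2]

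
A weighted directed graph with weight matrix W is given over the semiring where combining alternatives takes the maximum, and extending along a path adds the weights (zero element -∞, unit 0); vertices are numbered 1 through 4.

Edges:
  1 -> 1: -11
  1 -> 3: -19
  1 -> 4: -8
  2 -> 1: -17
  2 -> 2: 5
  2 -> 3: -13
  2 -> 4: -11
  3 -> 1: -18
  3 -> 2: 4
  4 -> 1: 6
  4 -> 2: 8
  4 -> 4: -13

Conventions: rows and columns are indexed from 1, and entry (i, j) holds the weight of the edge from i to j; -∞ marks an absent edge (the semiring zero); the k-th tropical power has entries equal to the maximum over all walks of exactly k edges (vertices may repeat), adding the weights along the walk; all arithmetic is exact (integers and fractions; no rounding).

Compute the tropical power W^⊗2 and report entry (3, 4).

W^⊗2:
  [-2, 0, -30, -19]
  [-5, 10, -8, -6]
  [-13, 9, -9, -7]
  [-5, 13, -5, -2]
Key observation: the optimum is the walk 3->2->4, with weight 4 + (-11) = -7.
Optimal value attained by: walk 3->2->4.
Answer: (W^⊗2)[3][4] = -7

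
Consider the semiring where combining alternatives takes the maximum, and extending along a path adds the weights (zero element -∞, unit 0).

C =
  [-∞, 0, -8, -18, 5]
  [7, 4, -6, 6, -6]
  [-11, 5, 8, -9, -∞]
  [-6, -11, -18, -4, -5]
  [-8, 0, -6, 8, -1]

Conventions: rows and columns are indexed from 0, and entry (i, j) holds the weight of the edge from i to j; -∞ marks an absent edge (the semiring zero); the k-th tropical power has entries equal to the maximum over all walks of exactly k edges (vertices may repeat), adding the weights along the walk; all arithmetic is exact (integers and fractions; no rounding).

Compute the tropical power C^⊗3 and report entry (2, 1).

C^⊗2:
  [7, 5, 0, 13, 4]
  [11, 8, 2, 10, 12]
  [12, 13, 16, 11, -1]
  [-4, -5, -10, 3, -1]
  [7, 4, 2, 7, 3]
C^⊗3:
  [12, 9, 8, 12, 12]
  [15, 12, 10, 20, 16]
  [20, 21, 24, 19, 17]
  [2, -1, -2, 7, 1]
  [11, 8, 10, 11, 12]
Key observation: the optimum is the walk 2->2->2->1, with weight 8 + 8 + 5 = 21.
Optimal value attained by: walk 2->2->2->1.
Answer: (C^⊗3)[2][1] = 21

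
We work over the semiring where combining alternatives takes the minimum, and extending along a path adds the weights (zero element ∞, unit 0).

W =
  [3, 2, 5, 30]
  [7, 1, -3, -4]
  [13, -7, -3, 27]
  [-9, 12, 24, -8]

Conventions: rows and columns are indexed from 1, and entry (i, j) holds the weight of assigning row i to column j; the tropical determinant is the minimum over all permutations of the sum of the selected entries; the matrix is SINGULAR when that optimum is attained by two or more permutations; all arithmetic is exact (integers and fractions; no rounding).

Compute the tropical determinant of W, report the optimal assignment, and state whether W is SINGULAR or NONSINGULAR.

σ = (1, 2, 3, 4): 3 + 1 + (-3) + (-8) = -7
σ = (1, 2, 4, 3): 3 + 1 + 27 + 24 = 55
σ = (1, 3, 2, 4): 3 + (-3) + (-7) + (-8) = -15
σ = (1, 3, 4, 2): 3 + (-3) + 27 + 12 = 39
σ = (1, 4, 2, 3): 3 + (-4) + (-7) + 24 = 16
σ = (1, 4, 3, 2): 3 + (-4) + (-3) + 12 = 8
σ = (2, 1, 3, 4): 2 + 7 + (-3) + (-8) = -2
σ = (2, 1, 4, 3): 2 + 7 + 27 + 24 = 60
σ = (2, 3, 1, 4): 2 + (-3) + 13 + (-8) = 4
σ = (2, 3, 4, 1): 2 + (-3) + 27 + (-9) = 17
σ = (2, 4, 1, 3): 2 + (-4) + 13 + 24 = 35
σ = (2, 4, 3, 1): 2 + (-4) + (-3) + (-9) = -14
σ = (3, 1, 2, 4): 5 + 7 + (-7) + (-8) = -3
σ = (3, 1, 4, 2): 5 + 7 + 27 + 12 = 51
σ = (3, 2, 1, 4): 5 + 1 + 13 + (-8) = 11
σ = (3, 2, 4, 1): 5 + 1 + 27 + (-9) = 24
σ = (3, 4, 1, 2): 5 + (-4) + 13 + 12 = 26
σ = (3, 4, 2, 1): 5 + (-4) + (-7) + (-9) = -15
σ = (4, 1, 2, 3): 30 + 7 + (-7) + 24 = 54
σ = (4, 1, 3, 2): 30 + 7 + (-3) + 12 = 46
σ = (4, 2, 1, 3): 30 + 1 + 13 + 24 = 68
σ = (4, 2, 3, 1): 30 + 1 + (-3) + (-9) = 19
σ = (4, 3, 1, 2): 30 + (-3) + 13 + 12 = 52
σ = (4, 3, 2, 1): 30 + (-3) + (-7) + (-9) = 11
Optimal value attained by: σ = (1, 3, 2, 4).
Answer: det⊕(W) = -15; verdict: SINGULAR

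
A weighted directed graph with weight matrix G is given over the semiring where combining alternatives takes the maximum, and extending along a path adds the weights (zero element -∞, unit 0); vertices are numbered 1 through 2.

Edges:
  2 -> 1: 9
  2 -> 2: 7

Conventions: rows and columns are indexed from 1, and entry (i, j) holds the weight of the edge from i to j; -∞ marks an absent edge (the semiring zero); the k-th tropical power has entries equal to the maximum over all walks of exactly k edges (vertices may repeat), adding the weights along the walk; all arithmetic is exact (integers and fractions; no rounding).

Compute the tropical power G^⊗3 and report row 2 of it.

G^⊗2:
  [-∞, -∞]
  [16, 14]
G^⊗3:
  [-∞, -∞]
  [23, 21]
Answer: row 2 of G^⊗3 = [23, 21]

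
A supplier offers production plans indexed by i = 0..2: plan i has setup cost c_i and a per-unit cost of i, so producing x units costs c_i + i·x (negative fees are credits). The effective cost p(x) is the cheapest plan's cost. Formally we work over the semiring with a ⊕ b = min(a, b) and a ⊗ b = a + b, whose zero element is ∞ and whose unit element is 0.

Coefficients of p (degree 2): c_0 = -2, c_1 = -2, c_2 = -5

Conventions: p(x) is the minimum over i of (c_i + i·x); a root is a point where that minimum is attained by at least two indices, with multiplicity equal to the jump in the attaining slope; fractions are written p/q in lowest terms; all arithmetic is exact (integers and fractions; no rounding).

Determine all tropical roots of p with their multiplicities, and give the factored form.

hull edge (i=0, c=-2) to (i=2, c=-5): slope -3/2, span 2
Factored form: p(x) = -5 ⊗ (x ⊕ 3/2) ⊗ (x ⊕ 3/2)
Answer: roots = 3/2 (mult 2)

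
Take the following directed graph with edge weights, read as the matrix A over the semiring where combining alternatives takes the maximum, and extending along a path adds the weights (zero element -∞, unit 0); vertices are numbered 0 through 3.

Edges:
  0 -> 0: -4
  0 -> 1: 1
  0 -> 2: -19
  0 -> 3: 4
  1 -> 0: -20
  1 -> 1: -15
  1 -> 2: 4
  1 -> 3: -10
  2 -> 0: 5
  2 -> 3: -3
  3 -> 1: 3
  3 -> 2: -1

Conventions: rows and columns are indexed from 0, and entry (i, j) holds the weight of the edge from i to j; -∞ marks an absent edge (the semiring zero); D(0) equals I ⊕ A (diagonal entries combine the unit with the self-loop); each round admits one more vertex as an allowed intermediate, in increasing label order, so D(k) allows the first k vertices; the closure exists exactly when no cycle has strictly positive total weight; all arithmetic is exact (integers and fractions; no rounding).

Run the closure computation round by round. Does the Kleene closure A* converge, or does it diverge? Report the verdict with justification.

D(0):
  [0, 1, -19, 4]
  [-20, 0, 4, -10]
  [5, -∞, 0, -3]
  [-∞, 3, -1, 0]
D(1):
  [0, 1, -19, 4]
  [-20, 0, 4, -10]
  [5, 6, 0, 9]
  [-∞, 3, -1, 0]
Detection: at round 2, diagonal entry (2, 2) turns strictly positive.
Key observation: the cycle 2->0->1->2 has total weight 5 + 1 + 4, which is strictly positive.
Answer: DIVERGES — positive cycle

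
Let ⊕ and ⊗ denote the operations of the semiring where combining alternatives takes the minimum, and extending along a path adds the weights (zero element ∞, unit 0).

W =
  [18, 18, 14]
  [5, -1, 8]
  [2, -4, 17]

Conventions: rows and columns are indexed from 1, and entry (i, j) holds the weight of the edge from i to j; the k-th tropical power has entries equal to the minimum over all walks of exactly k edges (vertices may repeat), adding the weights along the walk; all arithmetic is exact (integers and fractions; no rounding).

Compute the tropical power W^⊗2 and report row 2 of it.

W^⊗2:
  [16, 10, 26]
  [4, -2, 7]
  [1, -5, 4]
Answer: row 2 of W^⊗2 = [4, -2, 7]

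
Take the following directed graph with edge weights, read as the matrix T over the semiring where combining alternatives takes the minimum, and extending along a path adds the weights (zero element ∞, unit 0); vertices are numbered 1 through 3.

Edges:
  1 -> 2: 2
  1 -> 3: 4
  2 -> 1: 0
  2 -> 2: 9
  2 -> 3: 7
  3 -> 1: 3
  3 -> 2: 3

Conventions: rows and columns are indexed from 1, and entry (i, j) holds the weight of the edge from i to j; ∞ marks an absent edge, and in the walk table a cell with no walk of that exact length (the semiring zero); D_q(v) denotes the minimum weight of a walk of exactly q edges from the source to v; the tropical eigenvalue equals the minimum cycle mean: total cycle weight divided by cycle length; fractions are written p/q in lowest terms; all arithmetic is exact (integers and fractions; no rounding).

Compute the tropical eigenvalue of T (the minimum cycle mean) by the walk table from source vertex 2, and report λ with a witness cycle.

q=0: [∞, 0, ∞]
q=1: [0, 9, 7]
q=2: [9, 2, 4]
q=3: [2, 7, 9]
Optimal cycle mean attained by: cycle 1->2->1, total 2 + 0, length 2.
Answer: λ = 1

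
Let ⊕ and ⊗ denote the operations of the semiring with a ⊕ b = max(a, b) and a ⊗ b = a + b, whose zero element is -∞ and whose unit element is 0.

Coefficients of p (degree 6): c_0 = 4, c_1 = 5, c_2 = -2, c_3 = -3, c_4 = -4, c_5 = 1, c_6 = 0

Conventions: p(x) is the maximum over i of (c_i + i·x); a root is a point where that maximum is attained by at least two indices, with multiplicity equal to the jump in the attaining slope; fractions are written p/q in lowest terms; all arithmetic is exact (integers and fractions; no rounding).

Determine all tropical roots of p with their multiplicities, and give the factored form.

hull edge (i=0, c=4) to (i=1, c=5): slope 1, span 1
hull edge (i=1, c=5) to (i=6, c=0): slope -1, span 5
Factored form: p(x) = 0 ⊗ (x ⊕ (-1)) ⊗ (x ⊕ 1) ⊗ (x ⊕ 1) ⊗ (x ⊕ 1) ⊗ (x ⊕ 1) ⊗ (x ⊕ 1)
Answer: roots = -1 (mult 1), 1 (mult 5)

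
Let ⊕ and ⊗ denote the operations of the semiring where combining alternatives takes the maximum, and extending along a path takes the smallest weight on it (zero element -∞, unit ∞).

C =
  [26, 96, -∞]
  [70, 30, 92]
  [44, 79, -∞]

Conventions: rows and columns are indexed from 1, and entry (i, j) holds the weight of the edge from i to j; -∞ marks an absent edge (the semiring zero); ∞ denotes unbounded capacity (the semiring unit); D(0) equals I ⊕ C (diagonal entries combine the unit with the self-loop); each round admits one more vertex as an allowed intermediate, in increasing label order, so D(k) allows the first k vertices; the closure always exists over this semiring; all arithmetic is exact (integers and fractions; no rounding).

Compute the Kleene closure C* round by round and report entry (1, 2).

D(0):
  [∞, 96, -∞]
  [70, ∞, 92]
  [44, 79, ∞]
D(1):
  [∞, 96, -∞]
  [70, ∞, 92]
  [44, 79, ∞]
D(2):
  [∞, 96, 92]
  [70, ∞, 92]
  [70, 79, ∞]
D(3):
  [∞, 96, 92]
  [70, ∞, 92]
  [70, 79, ∞]
Answer: C*[1][2] = 96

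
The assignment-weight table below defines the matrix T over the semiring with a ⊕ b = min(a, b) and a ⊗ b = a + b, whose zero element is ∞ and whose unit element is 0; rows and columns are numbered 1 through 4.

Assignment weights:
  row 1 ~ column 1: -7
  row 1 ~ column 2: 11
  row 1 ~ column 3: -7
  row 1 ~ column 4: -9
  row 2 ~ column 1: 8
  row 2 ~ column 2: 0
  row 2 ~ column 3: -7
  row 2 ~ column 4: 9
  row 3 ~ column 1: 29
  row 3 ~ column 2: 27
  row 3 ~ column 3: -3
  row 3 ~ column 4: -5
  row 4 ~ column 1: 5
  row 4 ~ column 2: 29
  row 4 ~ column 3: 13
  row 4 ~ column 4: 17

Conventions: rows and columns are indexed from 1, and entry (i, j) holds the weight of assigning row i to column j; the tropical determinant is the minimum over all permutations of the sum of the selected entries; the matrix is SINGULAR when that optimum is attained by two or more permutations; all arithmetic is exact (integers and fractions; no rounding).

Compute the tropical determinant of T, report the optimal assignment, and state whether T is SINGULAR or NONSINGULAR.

σ = (1, 2, 3, 4): (-7) + 0 + (-3) + 17 = 7
σ = (1, 2, 4, 3): (-7) + 0 + (-5) + 13 = 1
σ = (1, 3, 2, 4): (-7) + (-7) + 27 + 17 = 30
σ = (1, 3, 4, 2): (-7) + (-7) + (-5) + 29 = 10
σ = (1, 4, 2, 3): (-7) + 9 + 27 + 13 = 42
σ = (1, 4, 3, 2): (-7) + 9 + (-3) + 29 = 28
σ = (2, 1, 3, 4): 11 + 8 + (-3) + 17 = 33
σ = (2, 1, 4, 3): 11 + 8 + (-5) + 13 = 27
σ = (2, 3, 1, 4): 11 + (-7) + 29 + 17 = 50
σ = (2, 3, 4, 1): 11 + (-7) + (-5) + 5 = 4
σ = (2, 4, 1, 3): 11 + 9 + 29 + 13 = 62
σ = (2, 4, 3, 1): 11 + 9 + (-3) + 5 = 22
σ = (3, 1, 2, 4): (-7) + 8 + 27 + 17 = 45
σ = (3, 1, 4, 2): (-7) + 8 + (-5) + 29 = 25
σ = (3, 2, 1, 4): (-7) + 0 + 29 + 17 = 39
σ = (3, 2, 4, 1): (-7) + 0 + (-5) + 5 = -7
σ = (3, 4, 1, 2): (-7) + 9 + 29 + 29 = 60
σ = (3, 4, 2, 1): (-7) + 9 + 27 + 5 = 34
σ = (4, 1, 2, 3): (-9) + 8 + 27 + 13 = 39
σ = (4, 1, 3, 2): (-9) + 8 + (-3) + 29 = 25
σ = (4, 2, 1, 3): (-9) + 0 + 29 + 13 = 33
σ = (4, 2, 3, 1): (-9) + 0 + (-3) + 5 = -7
σ = (4, 3, 1, 2): (-9) + (-7) + 29 + 29 = 42
σ = (4, 3, 2, 1): (-9) + (-7) + 27 + 5 = 16
Optimal value attained by: σ = (3, 2, 4, 1).
Answer: det⊕(T) = -7; verdict: SINGULAR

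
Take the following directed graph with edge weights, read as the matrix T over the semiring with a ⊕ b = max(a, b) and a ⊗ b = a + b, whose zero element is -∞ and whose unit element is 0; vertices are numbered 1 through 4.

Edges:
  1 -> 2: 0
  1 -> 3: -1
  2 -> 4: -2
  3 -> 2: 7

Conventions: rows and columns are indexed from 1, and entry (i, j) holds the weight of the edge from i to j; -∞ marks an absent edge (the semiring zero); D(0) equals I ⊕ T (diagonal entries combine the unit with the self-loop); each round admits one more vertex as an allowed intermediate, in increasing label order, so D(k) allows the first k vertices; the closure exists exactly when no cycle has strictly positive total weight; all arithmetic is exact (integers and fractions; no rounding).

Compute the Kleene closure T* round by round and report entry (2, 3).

D(0):
  [0, 0, -1, -∞]
  [-∞, 0, -∞, -2]
  [-∞, 7, 0, -∞]
  [-∞, -∞, -∞, 0]
D(1):
  [0, 0, -1, -∞]
  [-∞, 0, -∞, -2]
  [-∞, 7, 0, -∞]
  [-∞, -∞, -∞, 0]
D(2):
  [0, 0, -1, -2]
  [-∞, 0, -∞, -2]
  [-∞, 7, 0, 5]
  [-∞, -∞, -∞, 0]
D(3):
  [0, 6, -1, 4]
  [-∞, 0, -∞, -2]
  [-∞, 7, 0, 5]
  [-∞, -∞, -∞, 0]
D(4):
  [0, 6, -1, 4]
  [-∞, 0, -∞, -2]
  [-∞, 7, 0, 5]
  [-∞, -∞, -∞, 0]
Answer: T*[2][3] = -∞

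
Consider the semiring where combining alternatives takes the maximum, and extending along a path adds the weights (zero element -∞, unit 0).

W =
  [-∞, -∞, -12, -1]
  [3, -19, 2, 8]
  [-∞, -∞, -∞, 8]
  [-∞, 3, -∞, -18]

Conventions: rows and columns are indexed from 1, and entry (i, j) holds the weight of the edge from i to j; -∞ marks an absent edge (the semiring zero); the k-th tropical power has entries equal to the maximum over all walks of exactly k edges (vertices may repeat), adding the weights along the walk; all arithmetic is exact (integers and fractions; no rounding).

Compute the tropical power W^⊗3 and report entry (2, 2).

W^⊗2:
  [-∞, 2, -∞, -4]
  [-16, 11, -9, 10]
  [-∞, 11, -∞, -10]
  [6, -15, 5, 11]
W^⊗3:
  [5, -1, 4, 10]
  [14, 13, 13, 19]
  [14, -7, 13, 19]
  [-12, 14, -6, 13]
Key observation: the optimum is the walk 2->3->4->2, with weight 2 + 8 + 3 = 13.
Optimal value attained by: walk 2->3->4->2.
Answer: (W^⊗3)[2][2] = 13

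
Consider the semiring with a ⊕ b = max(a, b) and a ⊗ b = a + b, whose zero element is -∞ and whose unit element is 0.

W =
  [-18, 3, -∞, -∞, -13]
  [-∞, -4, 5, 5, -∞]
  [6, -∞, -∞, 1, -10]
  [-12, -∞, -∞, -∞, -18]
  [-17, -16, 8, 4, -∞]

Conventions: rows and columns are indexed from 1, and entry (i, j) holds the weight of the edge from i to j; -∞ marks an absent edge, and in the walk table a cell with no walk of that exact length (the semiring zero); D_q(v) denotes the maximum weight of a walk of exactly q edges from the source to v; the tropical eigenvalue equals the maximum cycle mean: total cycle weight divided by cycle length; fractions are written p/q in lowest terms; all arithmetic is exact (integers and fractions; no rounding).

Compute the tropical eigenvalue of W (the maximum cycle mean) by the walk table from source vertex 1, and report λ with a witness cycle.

q=0: [0, -∞, -∞, -∞, -∞]
q=1: [-18, 3, -∞, -∞, -13]
q=2: [-30, -1, 8, 8, -31]
q=3: [14, -5, 4, 9, -2]
q=4: [10, 17, 6, 5, 1]
q=5: [12, 13, 22, 22, -3]
Optimal cycle mean attained by: cycle 1->2->3->1, total 3 + 5 + 6, length 3.
Answer: λ = 14/3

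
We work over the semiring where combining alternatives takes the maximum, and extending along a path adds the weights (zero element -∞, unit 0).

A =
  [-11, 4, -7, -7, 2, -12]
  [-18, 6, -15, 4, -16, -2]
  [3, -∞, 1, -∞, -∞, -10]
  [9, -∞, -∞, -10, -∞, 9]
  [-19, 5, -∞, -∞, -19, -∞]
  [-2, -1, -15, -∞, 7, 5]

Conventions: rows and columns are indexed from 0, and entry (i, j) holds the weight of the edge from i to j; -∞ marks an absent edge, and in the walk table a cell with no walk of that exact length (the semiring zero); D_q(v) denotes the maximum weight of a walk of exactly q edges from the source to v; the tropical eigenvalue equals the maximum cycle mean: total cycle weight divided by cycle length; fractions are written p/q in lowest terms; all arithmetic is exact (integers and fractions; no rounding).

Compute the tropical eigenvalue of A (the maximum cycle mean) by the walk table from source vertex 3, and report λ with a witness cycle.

q=0: [-∞, -∞, -∞, 0, -∞, -∞]
q=1: [9, -∞, -∞, -10, -∞, 9]
q=2: [7, 13, 2, 2, 16, 14]
q=3: [12, 21, 3, 17, 21, 19]
q=4: [26, 27, 6, 25, 26, 26]
q=5: [34, 33, 19, 31, 33, 34]
q=6: [40, 39, 27, 37, 41, 40]
Optimal cycle mean attained by: cycle 1->3->5->4->1, total 4 + 9 + 7 + 5, length 4.
Answer: λ = 25/4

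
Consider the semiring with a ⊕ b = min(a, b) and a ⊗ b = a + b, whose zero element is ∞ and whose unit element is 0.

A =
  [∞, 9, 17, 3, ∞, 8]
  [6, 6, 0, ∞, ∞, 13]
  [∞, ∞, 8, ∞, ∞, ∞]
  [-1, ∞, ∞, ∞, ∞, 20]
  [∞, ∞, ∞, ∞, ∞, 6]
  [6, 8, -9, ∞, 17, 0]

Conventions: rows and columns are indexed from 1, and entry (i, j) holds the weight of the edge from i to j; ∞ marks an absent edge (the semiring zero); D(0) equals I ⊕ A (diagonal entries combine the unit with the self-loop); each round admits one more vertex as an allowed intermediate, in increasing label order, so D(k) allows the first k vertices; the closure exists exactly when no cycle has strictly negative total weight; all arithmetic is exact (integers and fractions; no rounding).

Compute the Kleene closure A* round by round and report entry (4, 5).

D(0):
  [0, 9, 17, 3, ∞, 8]
  [6, 0, 0, ∞, ∞, 13]
  [∞, ∞, 0, ∞, ∞, ∞]
  [-1, ∞, ∞, 0, ∞, 20]
  [∞, ∞, ∞, ∞, 0, 6]
  [6, 8, -9, ∞, 17, 0]
D(1):
  [0, 9, 17, 3, ∞, 8]
  [6, 0, 0, 9, ∞, 13]
  [∞, ∞, 0, ∞, ∞, ∞]
  [-1, 8, 16, 0, ∞, 7]
  [∞, ∞, ∞, ∞, 0, 6]
  [6, 8, -9, 9, 17, 0]
D(2):
  [0, 9, 9, 3, ∞, 8]
  [6, 0, 0, 9, ∞, 13]
  [∞, ∞, 0, ∞, ∞, ∞]
  [-1, 8, 8, 0, ∞, 7]
  [∞, ∞, ∞, ∞, 0, 6]
  [6, 8, -9, 9, 17, 0]
D(3):
  [0, 9, 9, 3, ∞, 8]
  [6, 0, 0, 9, ∞, 13]
  [∞, ∞, 0, ∞, ∞, ∞]
  [-1, 8, 8, 0, ∞, 7]
  [∞, ∞, ∞, ∞, 0, 6]
  [6, 8, -9, 9, 17, 0]
D(4):
  [0, 9, 9, 3, ∞, 8]
  [6, 0, 0, 9, ∞, 13]
  [∞, ∞, 0, ∞, ∞, ∞]
  [-1, 8, 8, 0, ∞, 7]
  [∞, ∞, ∞, ∞, 0, 6]
  [6, 8, -9, 9, 17, 0]
D(5):
  [0, 9, 9, 3, ∞, 8]
  [6, 0, 0, 9, ∞, 13]
  [∞, ∞, 0, ∞, ∞, ∞]
  [-1, 8, 8, 0, ∞, 7]
  [∞, ∞, ∞, ∞, 0, 6]
  [6, 8, -9, 9, 17, 0]
D(6):
  [0, 9, -1, 3, 25, 8]
  [6, 0, 0, 9, 30, 13]
  [∞, ∞, 0, ∞, ∞, ∞]
  [-1, 8, -2, 0, 24, 7]
  [12, 14, -3, 15, 0, 6]
  [6, 8, -9, 9, 17, 0]
Answer: A*[4][5] = 24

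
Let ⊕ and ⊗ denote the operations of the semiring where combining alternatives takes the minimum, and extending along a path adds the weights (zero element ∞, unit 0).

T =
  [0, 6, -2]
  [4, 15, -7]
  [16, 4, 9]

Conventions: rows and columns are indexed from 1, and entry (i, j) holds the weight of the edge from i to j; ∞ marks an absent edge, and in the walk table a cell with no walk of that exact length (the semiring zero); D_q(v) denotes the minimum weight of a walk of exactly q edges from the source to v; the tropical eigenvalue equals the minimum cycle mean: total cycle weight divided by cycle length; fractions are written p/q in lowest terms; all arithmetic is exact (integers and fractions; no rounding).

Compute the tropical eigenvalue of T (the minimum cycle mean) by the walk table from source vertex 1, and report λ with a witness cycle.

q=0: [0, ∞, ∞]
q=1: [0, 6, -2]
q=2: [0, 2, -2]
q=3: [0, 2, -5]
Optimal cycle mean attained by: cycle 2->3->2, total (-7) + 4, length 2.
Answer: λ = -3/2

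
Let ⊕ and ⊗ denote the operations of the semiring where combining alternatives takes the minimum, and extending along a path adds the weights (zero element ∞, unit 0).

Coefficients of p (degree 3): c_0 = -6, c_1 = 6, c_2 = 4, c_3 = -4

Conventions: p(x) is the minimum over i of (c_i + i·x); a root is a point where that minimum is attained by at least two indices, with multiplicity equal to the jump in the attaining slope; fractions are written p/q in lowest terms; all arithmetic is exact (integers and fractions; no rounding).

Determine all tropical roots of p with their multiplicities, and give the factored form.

hull edge (i=0, c=-6) to (i=3, c=-4): slope 2/3, span 3
Factored form: p(x) = -4 ⊗ (x ⊕ (-2/3)) ⊗ (x ⊕ (-2/3)) ⊗ (x ⊕ (-2/3))
Answer: roots = -2/3 (mult 3)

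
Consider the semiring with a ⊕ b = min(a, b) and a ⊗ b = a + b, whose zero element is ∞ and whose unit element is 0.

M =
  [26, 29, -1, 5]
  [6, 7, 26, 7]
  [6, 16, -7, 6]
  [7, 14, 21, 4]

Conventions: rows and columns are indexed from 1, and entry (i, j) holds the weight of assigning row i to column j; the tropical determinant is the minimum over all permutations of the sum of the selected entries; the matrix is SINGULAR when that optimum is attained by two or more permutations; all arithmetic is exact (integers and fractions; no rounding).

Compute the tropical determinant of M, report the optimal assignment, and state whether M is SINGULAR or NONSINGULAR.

σ = (1, 2, 3, 4): 26 + 7 + (-7) + 4 = 30
σ = (1, 2, 4, 3): 26 + 7 + 6 + 21 = 60
σ = (1, 3, 2, 4): 26 + 26 + 16 + 4 = 72
σ = (1, 3, 4, 2): 26 + 26 + 6 + 14 = 72
σ = (1, 4, 2, 3): 26 + 7 + 16 + 21 = 70
σ = (1, 4, 3, 2): 26 + 7 + (-7) + 14 = 40
σ = (2, 1, 3, 4): 29 + 6 + (-7) + 4 = 32
σ = (2, 1, 4, 3): 29 + 6 + 6 + 21 = 62
σ = (2, 3, 1, 4): 29 + 26 + 6 + 4 = 65
σ = (2, 3, 4, 1): 29 + 26 + 6 + 7 = 68
σ = (2, 4, 1, 3): 29 + 7 + 6 + 21 = 63
σ = (2, 4, 3, 1): 29 + 7 + (-7) + 7 = 36
σ = (3, 1, 2, 4): (-1) + 6 + 16 + 4 = 25
σ = (3, 1, 4, 2): (-1) + 6 + 6 + 14 = 25
σ = (3, 2, 1, 4): (-1) + 7 + 6 + 4 = 16
σ = (3, 2, 4, 1): (-1) + 7 + 6 + 7 = 19
σ = (3, 4, 1, 2): (-1) + 7 + 6 + 14 = 26
σ = (3, 4, 2, 1): (-1) + 7 + 16 + 7 = 29
σ = (4, 1, 2, 3): 5 + 6 + 16 + 21 = 48
σ = (4, 1, 3, 2): 5 + 6 + (-7) + 14 = 18
σ = (4, 2, 1, 3): 5 + 7 + 6 + 21 = 39
σ = (4, 2, 3, 1): 5 + 7 + (-7) + 7 = 12
σ = (4, 3, 1, 2): 5 + 26 + 6 + 14 = 51
σ = (4, 3, 2, 1): 5 + 26 + 16 + 7 = 54
Optimal value attained by: σ = (4, 2, 3, 1).
Answer: det⊕(M) = 12; verdict: NONSINGULAR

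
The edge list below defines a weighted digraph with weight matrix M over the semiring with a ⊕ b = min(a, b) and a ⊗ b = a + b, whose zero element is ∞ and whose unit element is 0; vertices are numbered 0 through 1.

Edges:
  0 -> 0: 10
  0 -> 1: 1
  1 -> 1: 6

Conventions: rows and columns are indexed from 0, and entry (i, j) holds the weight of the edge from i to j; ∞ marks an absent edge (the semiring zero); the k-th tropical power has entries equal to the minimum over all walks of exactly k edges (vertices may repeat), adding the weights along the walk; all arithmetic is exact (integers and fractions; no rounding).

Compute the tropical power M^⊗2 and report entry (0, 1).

M^⊗2:
  [20, 7]
  [∞, 12]
Key observation: the optimum is the walk 0->1->1, with weight 1 + 6 = 7.
Optimal value attained by: walk 0->1->1.
Answer: (M^⊗2)[0][1] = 7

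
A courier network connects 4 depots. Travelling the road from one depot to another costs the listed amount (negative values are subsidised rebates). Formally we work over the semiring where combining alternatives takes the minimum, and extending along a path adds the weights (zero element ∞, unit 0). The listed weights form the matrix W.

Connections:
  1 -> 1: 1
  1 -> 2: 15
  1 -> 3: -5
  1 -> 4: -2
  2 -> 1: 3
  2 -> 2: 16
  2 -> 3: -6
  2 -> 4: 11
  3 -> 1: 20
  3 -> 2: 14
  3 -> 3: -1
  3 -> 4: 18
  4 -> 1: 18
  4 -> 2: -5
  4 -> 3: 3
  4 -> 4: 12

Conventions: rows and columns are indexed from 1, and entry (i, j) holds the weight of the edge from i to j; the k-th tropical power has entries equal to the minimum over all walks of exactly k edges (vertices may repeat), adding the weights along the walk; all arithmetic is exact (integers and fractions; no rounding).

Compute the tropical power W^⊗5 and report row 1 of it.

W^⊗2:
  [2, -7, -6, -1]
  [4, 6, -7, 1]
  [17, 13, -2, 17]
  [-2, 7, -11, 6]
W^⊗3:
  [-4, -6, -13, 0]
  [5, -4, -8, 2]
  [16, 12, -3, 15]
  [-1, 1, -12, -4]
W^⊗4:
  [-3, -5, -14, -6]
  [-1, -3, -10, 3]
  [15, 10, -4, 14]
  [0, -9, -13, -3]
W^⊗5:
  [-2, -11, -15, -5]
  [0, -2, -11, -3]
  [13, 9, -5, 13]
  [-6, -8, -15, -2]
Answer: row 1 of W^⊗5 = [-2, -11, -15, -5]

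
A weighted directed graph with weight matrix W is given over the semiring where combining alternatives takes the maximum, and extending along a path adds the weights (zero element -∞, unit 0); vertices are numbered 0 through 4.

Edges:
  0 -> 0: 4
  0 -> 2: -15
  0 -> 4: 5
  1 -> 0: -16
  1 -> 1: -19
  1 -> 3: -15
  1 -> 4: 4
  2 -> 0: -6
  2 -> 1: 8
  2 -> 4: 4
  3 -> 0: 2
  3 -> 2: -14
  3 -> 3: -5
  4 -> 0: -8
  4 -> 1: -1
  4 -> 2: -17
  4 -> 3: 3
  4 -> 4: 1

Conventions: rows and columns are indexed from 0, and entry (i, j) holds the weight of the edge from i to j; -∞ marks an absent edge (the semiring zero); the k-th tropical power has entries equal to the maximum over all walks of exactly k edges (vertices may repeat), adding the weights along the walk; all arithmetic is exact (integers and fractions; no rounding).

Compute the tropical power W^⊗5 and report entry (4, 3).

W^⊗2:
  [8, 4, -11, 8, 9]
  [-4, 3, -13, 7, 5]
  [-2, 3, -13, 7, 12]
  [6, -6, -13, -10, 7]
  [5, 0, -11, 4, 3]
W^⊗3:
  [12, 8, -6, 12, 13]
  [9, 4, -7, 8, 7]
  [9, 11, -5, 15, 13]
  [10, 6, -9, 10, 11]
  [9, 2, -10, 6, 10]
W^⊗4:
  [16, 12, -2, 16, 17]
  [13, 6, -6, 10, 14]
  [17, 12, 1, 16, 15]
  [14, 10, -4, 14, 15]
  [13, 9, -6, 13, 14]
W^⊗5:
  [20, 16, 2, 20, 21]
  [17, 13, -2, 17, 18]
  [21, 14, 2, 18, 22]
  [18, 14, 0, 18, 19]
  [17, 13, -1, 17, 18]
Key observation: the optimum is the walk 4->3->0->0->4->3, with weight 3 + 2 + 4 + 5 + 3 = 17.
Optimal value attained by: walk 4->3->0->0->4->3.
Answer: (W^⊗5)[4][3] = 17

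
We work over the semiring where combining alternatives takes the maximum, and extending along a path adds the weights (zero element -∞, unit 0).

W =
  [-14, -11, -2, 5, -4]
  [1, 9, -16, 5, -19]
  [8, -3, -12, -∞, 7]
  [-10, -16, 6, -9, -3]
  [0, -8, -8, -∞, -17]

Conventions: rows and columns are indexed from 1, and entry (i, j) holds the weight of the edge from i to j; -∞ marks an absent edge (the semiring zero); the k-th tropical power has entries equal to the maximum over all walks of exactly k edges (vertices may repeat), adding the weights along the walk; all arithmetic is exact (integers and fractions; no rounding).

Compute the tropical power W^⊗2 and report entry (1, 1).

W^⊗2:
  [6, -2, 11, -4, 5]
  [10, 18, 11, 14, 2]
  [7, 6, 6, 13, 4]
  [14, 3, -3, -5, 13]
  [0, 1, -2, 5, -1]
Key observation: the optimum is the walk 1->3->1, with weight (-2) + 8 = 6.
Optimal value attained by: walk 1->3->1.
Answer: (W^⊗2)[1][1] = 6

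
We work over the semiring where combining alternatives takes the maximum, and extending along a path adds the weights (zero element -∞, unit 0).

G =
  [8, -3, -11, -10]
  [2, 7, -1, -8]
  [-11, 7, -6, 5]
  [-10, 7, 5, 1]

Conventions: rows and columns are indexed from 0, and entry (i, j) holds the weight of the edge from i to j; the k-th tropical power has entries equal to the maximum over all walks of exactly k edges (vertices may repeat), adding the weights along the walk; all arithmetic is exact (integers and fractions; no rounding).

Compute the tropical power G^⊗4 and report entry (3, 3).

G^⊗2:
  [16, 5, -3, -2]
  [10, 14, 6, 4]
  [9, 14, 10, 6]
  [9, 14, 6, 10]
G^⊗3:
  [24, 13, 5, 6]
  [18, 21, 13, 11]
  [17, 21, 13, 15]
  [17, 21, 15, 11]
G^⊗4:
  [32, 21, 13, 14]
  [26, 28, 20, 18]
  [25, 28, 20, 18]
  [25, 28, 20, 20]
Key observation: the optimum is the walk 3->2->3->2->3, with weight 5 + 5 + 5 + 5 = 20.
Optimal value attained by: walk 3->2->3->2->3.
Answer: (G^⊗4)[3][3] = 20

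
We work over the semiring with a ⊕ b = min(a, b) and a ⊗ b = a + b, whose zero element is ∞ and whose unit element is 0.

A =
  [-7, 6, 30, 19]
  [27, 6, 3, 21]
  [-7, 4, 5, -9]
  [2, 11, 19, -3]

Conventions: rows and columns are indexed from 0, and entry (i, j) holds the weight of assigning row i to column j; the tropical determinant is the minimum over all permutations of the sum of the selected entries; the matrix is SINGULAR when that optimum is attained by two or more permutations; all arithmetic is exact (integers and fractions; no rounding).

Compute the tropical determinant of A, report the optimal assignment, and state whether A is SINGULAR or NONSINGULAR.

σ = (0, 1, 2, 3): (-7) + 6 + 5 + (-3) = 1
σ = (0, 1, 3, 2): (-7) + 6 + (-9) + 19 = 9
σ = (0, 2, 1, 3): (-7) + 3 + 4 + (-3) = -3
σ = (0, 2, 3, 1): (-7) + 3 + (-9) + 11 = -2
σ = (0, 3, 1, 2): (-7) + 21 + 4 + 19 = 37
σ = (0, 3, 2, 1): (-7) + 21 + 5 + 11 = 30
σ = (1, 0, 2, 3): 6 + 27 + 5 + (-3) = 35
σ = (1, 0, 3, 2): 6 + 27 + (-9) + 19 = 43
σ = (1, 2, 0, 3): 6 + 3 + (-7) + (-3) = -1
σ = (1, 2, 3, 0): 6 + 3 + (-9) + 2 = 2
σ = (1, 3, 0, 2): 6 + 21 + (-7) + 19 = 39
σ = (1, 3, 2, 0): 6 + 21 + 5 + 2 = 34
σ = (2, 0, 1, 3): 30 + 27 + 4 + (-3) = 58
σ = (2, 0, 3, 1): 30 + 27 + (-9) + 11 = 59
σ = (2, 1, 0, 3): 30 + 6 + (-7) + (-3) = 26
σ = (2, 1, 3, 0): 30 + 6 + (-9) + 2 = 29
σ = (2, 3, 0, 1): 30 + 21 + (-7) + 11 = 55
σ = (2, 3, 1, 0): 30 + 21 + 4 + 2 = 57
σ = (3, 0, 1, 2): 19 + 27 + 4 + 19 = 69
σ = (3, 0, 2, 1): 19 + 27 + 5 + 11 = 62
σ = (3, 1, 0, 2): 19 + 6 + (-7) + 19 = 37
σ = (3, 1, 2, 0): 19 + 6 + 5 + 2 = 32
σ = (3, 2, 0, 1): 19 + 3 + (-7) + 11 = 26
σ = (3, 2, 1, 0): 19 + 3 + 4 + 2 = 28
Optimal value attained by: σ = (0, 2, 1, 3).
Answer: det⊕(A) = -3; verdict: NONSINGULAR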